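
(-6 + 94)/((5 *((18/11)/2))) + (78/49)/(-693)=3651874/169785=21.51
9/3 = 3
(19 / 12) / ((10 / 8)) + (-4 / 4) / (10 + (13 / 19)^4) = 23348834 / 19976565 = 1.17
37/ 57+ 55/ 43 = 4726/ 2451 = 1.93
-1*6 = -6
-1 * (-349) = 349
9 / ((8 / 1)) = 9 / 8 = 1.12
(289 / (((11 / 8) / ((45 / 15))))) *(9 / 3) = 20808 / 11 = 1891.64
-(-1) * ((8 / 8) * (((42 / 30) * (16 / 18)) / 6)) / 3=28 / 405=0.07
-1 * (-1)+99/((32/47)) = 4685/32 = 146.41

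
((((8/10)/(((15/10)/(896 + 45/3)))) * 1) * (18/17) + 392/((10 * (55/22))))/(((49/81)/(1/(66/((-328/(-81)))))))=36949856/687225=53.77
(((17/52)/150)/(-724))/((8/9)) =-51/15059200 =-0.00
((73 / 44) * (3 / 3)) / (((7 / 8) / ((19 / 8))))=1387 / 308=4.50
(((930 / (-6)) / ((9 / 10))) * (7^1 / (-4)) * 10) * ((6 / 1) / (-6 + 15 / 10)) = -108500 / 27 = -4018.52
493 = 493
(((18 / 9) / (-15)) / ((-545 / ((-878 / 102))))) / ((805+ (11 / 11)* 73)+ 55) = -878 / 388991025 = -0.00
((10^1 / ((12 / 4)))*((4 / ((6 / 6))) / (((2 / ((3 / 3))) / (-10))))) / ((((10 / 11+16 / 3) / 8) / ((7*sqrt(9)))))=-184800 / 103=-1794.17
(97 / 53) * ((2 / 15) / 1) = 194 / 795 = 0.24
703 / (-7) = -703 / 7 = -100.43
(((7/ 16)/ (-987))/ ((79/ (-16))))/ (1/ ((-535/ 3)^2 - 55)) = 285730/ 100251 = 2.85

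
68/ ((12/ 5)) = 85/ 3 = 28.33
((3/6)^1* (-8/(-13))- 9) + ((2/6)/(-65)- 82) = -17686/195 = -90.70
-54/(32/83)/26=-2241/416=-5.39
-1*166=-166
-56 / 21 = -8 / 3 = -2.67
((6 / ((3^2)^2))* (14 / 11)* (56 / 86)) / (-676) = -196 / 2158299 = -0.00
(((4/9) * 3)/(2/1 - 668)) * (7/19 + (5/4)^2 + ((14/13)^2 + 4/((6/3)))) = -261539/25662312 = -0.01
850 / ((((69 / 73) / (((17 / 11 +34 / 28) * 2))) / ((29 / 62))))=382383125 / 164703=2321.65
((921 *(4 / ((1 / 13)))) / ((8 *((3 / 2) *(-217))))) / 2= -3991 / 434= -9.20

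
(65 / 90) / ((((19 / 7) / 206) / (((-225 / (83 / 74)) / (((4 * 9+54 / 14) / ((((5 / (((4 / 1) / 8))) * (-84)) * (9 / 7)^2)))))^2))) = 336753481428000000 / 125786251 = 2677188315.50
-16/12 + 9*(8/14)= 80/21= 3.81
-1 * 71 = -71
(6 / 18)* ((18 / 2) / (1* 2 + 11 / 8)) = 8 / 9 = 0.89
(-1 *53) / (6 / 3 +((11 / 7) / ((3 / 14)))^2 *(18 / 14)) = -0.74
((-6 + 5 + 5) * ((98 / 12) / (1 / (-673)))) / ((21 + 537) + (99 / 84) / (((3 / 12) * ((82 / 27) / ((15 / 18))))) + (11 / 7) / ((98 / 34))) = -3710044408 / 94476147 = -39.27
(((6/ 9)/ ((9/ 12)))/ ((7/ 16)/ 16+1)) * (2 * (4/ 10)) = 8192/ 11835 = 0.69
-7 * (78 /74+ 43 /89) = -35434 /3293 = -10.76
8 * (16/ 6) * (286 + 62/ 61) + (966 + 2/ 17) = 7351432/ 1037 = 7089.13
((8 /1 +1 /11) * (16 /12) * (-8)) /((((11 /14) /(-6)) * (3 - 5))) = -39872 /121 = -329.52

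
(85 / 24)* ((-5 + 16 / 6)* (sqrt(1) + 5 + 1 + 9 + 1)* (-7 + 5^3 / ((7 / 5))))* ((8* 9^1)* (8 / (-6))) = 1109760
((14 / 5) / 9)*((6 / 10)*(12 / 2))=28 / 25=1.12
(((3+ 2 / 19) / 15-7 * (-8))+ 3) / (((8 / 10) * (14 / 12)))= 8437 / 133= 63.44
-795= -795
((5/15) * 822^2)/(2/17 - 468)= -1914438/3977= -481.38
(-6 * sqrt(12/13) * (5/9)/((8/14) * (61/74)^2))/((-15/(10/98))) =27380 * sqrt(39)/3047499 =0.06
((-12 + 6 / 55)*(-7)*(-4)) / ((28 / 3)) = -1962 / 55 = -35.67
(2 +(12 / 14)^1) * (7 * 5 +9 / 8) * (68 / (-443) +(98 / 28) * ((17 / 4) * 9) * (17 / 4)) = 11651793625 / 198464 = 58709.86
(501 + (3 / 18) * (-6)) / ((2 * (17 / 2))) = 500 / 17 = 29.41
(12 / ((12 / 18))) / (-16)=-1.12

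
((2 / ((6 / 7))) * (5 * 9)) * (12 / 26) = 630 / 13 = 48.46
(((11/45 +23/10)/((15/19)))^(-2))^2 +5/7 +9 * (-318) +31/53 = -380365636591845479320/132962827753190771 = -2860.69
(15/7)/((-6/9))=-45/14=-3.21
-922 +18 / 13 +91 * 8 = -2504 / 13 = -192.62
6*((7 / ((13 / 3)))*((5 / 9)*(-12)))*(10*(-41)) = 344400 / 13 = 26492.31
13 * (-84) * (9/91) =-108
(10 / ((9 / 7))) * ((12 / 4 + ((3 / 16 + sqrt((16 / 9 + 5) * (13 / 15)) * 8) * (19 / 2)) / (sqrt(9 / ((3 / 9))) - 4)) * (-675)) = -79800 * sqrt(3965) / 11 - 106400 * sqrt(11895) / 33 - 842625 / 44 - 448875 * sqrt(3) / 176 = -832023.46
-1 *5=-5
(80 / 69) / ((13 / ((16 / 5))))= 256 / 897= 0.29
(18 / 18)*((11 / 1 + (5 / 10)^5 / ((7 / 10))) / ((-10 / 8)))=-1237 / 140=-8.84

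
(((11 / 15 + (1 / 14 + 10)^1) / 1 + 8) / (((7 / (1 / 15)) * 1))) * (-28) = -7898 / 1575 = -5.01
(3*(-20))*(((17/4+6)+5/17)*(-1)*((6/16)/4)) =59.31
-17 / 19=-0.89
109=109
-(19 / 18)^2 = -361 / 324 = -1.11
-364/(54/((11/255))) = -2002/6885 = -0.29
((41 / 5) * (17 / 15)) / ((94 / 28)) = 9758 / 3525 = 2.77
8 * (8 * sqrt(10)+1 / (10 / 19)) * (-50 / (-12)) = 190 / 3+800 * sqrt(10) / 3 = 906.61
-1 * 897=-897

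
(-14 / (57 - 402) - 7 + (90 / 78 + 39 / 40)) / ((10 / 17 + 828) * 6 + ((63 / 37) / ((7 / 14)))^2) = -4033699633 / 4161085980480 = -0.00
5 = 5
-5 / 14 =-0.36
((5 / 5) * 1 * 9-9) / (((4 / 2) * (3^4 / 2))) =0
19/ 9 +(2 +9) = 118/ 9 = 13.11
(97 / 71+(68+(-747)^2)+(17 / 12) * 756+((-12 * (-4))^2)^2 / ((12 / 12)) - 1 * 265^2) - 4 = 411610882 / 71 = 5797336.37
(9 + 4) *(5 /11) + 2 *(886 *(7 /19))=137679 /209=658.75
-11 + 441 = 430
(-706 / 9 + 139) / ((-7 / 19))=-10355 / 63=-164.37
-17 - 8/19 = -331/19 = -17.42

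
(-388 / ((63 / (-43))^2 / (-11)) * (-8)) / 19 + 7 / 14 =-126189101 / 150822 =-836.68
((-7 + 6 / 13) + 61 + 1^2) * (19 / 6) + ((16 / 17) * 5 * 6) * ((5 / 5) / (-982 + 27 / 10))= 2280248819 / 12985518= 175.60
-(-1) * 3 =3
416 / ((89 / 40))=16640 / 89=186.97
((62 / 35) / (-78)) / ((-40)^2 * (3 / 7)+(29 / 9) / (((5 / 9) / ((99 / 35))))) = -155 / 4791969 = -0.00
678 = 678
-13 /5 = -2.60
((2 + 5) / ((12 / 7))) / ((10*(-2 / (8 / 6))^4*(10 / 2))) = 98 / 6075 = 0.02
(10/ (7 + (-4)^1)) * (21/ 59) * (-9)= -630/ 59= -10.68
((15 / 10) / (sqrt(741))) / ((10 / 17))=17 *sqrt(741) / 4940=0.09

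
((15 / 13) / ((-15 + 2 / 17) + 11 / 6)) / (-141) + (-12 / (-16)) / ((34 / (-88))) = -26828283 / 13825097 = -1.94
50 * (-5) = -250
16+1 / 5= 81 / 5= 16.20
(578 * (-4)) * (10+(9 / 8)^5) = -111764681 / 4096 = -27286.30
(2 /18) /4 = 1 /36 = 0.03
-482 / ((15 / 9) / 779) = -1126434 / 5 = -225286.80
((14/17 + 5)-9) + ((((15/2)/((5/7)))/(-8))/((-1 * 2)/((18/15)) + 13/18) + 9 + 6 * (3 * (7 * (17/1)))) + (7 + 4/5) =1466769/680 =2157.01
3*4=12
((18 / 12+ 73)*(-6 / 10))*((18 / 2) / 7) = -4023 / 70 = -57.47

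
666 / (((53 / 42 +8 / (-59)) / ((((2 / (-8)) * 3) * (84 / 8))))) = -25992981 / 5582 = -4656.57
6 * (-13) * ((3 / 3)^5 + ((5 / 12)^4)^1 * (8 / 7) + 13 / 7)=-97435 / 432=-225.54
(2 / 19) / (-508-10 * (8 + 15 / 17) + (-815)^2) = 34 / 214351901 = 0.00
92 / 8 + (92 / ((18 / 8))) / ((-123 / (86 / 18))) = 197501 / 19926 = 9.91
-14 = -14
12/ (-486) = -2/ 81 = -0.02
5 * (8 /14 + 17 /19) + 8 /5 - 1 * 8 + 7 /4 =7131 /2660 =2.68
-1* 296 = -296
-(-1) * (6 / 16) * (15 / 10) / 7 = 9 / 112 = 0.08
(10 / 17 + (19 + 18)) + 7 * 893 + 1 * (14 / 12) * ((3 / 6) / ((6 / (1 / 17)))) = 7697239 / 1224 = 6288.59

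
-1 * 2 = -2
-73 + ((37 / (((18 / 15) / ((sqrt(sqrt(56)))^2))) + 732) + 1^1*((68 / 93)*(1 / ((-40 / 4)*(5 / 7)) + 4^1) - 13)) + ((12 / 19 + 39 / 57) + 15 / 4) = 884.62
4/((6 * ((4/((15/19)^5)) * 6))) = 84375/9904396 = 0.01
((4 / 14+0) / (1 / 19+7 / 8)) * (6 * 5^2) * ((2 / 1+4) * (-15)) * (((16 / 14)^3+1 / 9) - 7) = 22437.60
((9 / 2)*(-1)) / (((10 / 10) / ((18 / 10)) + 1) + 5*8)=-81 / 748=-0.11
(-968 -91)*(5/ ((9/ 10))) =-17650/ 3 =-5883.33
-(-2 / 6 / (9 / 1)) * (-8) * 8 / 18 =-32 / 243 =-0.13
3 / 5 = 0.60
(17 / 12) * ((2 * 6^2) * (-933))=-95166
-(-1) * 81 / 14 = 81 / 14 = 5.79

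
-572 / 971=-0.59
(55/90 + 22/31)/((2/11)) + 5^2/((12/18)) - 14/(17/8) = 724277/18972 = 38.18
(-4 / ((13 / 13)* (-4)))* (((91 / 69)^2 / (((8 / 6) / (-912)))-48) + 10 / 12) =-3925843 / 3174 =-1236.88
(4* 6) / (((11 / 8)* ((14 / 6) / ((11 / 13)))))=576 / 91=6.33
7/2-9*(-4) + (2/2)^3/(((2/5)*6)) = 39.92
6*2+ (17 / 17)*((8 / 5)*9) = 132 / 5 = 26.40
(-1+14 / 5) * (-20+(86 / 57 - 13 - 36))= -11541 / 95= -121.48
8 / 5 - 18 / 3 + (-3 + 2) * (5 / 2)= -69 / 10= -6.90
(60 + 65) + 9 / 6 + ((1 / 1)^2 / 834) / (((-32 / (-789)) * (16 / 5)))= 18006819 / 142336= 126.51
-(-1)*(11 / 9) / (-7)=-11 / 63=-0.17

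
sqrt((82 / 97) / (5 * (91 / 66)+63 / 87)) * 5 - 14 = -12.33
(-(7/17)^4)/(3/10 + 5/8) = -96040/3090277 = -0.03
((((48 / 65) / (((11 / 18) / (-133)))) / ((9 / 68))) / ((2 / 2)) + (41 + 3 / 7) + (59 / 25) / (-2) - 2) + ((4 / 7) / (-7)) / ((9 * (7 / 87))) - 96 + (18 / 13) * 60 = -8748525833 / 7357350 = -1189.09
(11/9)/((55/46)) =46/45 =1.02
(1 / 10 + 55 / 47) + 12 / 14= 6999 / 3290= 2.13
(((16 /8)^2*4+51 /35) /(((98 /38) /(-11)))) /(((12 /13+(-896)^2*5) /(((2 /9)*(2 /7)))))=-1660087 /1409529463335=-0.00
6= 6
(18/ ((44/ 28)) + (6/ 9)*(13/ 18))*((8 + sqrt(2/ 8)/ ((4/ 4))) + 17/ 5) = 84371/ 594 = 142.04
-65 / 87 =-0.75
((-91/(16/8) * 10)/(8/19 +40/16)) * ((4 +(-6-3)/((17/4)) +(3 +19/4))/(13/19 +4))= -107587025/335886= -320.31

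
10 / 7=1.43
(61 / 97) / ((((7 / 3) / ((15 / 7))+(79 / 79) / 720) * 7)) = 8784 / 106603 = 0.08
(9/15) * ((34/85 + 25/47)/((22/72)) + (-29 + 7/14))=-394731/25850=-15.27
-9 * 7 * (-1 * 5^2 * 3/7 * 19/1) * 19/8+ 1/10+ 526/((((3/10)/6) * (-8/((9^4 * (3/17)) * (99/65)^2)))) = -80477744753/22984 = -3501468.18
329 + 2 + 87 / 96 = 10621 / 32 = 331.91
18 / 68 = 9 / 34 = 0.26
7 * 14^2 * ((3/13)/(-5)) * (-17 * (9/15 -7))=-2239104/325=-6889.55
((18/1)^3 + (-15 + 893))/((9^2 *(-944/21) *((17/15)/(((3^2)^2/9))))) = -117425/8024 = -14.63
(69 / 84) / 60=23 / 1680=0.01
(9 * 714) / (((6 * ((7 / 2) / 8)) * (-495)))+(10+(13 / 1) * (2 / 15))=224 / 33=6.79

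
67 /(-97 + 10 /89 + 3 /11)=-65593 /94586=-0.69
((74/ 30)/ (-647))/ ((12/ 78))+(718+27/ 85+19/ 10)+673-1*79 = 43364422/ 32997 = 1314.19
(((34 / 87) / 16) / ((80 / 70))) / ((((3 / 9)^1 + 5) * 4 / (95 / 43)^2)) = 1073975 / 219631616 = 0.00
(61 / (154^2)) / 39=61 / 924924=0.00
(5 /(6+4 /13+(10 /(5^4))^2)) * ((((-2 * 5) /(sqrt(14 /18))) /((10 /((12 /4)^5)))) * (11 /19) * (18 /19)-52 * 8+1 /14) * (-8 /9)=5923125000 * sqrt(7) /147175007+1314218750 /4484557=399.53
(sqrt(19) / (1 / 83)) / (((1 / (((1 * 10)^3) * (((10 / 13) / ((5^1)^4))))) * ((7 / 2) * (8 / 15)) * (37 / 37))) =4980 * sqrt(19) / 91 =238.54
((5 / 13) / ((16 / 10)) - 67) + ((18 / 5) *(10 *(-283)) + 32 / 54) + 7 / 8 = -7197811 / 702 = -10253.29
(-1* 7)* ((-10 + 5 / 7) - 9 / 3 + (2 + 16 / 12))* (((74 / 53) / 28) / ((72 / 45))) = 1.95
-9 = -9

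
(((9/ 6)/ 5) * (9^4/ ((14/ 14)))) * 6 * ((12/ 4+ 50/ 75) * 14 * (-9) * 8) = -218245104/ 5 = -43649020.80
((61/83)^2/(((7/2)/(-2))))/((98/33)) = -0.10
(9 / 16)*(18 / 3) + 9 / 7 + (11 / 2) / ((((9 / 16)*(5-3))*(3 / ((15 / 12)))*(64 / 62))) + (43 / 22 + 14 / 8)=687809 / 66528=10.34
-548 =-548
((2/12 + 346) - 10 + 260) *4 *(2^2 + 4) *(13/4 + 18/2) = 701092/3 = 233697.33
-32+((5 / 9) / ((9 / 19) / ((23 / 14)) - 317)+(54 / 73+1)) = -2751749548 / 90930771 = -30.26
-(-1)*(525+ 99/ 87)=15258/ 29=526.14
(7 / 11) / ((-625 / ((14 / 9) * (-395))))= 7742 / 12375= 0.63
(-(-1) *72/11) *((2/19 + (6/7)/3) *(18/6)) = 11232/1463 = 7.68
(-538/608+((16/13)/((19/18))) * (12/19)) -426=-31998635/75088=-426.15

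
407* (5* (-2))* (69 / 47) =-280830 / 47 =-5975.11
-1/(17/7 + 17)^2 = -49/18496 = -0.00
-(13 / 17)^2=-169 / 289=-0.58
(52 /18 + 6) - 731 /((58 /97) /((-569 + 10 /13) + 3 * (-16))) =753372.25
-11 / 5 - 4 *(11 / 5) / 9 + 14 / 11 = -943 / 495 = -1.91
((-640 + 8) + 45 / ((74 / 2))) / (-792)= 23339 / 29304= 0.80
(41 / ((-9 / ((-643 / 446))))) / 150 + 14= 8455763 / 602100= 14.04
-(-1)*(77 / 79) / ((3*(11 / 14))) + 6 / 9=256 / 237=1.08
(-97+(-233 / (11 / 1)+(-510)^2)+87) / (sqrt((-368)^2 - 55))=2860757 * sqrt(89) / 38181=706.85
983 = 983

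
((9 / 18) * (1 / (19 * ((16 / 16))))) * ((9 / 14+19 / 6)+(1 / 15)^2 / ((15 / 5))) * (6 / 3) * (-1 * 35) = -18007 / 2565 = -7.02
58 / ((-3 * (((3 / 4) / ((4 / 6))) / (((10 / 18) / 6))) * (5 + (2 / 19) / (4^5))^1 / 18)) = -22568960 / 3939921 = -5.73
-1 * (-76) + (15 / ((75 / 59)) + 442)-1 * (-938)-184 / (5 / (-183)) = 41011 / 5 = 8202.20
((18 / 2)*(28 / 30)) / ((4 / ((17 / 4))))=357 / 40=8.92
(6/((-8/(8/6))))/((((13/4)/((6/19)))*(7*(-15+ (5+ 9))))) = 0.01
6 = 6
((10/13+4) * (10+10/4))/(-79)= -0.75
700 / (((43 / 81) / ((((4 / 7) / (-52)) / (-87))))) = 2700 / 16211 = 0.17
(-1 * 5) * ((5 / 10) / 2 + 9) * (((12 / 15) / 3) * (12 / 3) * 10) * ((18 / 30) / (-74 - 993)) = 296 / 1067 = 0.28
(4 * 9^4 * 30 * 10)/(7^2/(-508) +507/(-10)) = -19997928000/129023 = -154995.06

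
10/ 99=0.10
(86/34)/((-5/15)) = -129/17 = -7.59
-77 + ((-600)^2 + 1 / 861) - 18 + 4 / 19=5887689358 / 16359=359905.21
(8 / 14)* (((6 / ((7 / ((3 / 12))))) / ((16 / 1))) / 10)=3 / 3920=0.00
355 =355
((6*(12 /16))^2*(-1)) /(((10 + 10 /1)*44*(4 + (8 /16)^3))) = -27 /4840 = -0.01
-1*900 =-900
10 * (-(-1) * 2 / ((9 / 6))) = 40 / 3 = 13.33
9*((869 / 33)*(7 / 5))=1659 / 5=331.80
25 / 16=1.56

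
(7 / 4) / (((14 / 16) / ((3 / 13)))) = 6 / 13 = 0.46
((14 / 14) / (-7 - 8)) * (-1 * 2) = 2 / 15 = 0.13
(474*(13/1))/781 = 6162/781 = 7.89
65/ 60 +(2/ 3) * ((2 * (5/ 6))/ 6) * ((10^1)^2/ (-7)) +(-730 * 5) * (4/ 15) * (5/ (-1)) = 3678019/ 756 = 4865.10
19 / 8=2.38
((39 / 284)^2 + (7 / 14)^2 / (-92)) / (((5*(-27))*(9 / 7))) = -104797 / 1126965960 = -0.00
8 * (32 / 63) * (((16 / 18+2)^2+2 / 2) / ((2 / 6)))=113.93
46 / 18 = 23 / 9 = 2.56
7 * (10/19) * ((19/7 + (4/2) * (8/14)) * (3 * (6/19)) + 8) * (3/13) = 46500/4693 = 9.91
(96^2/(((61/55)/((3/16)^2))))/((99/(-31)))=-5580/61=-91.48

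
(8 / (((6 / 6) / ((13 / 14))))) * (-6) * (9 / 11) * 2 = -72.94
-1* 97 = -97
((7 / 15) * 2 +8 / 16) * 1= 43 / 30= 1.43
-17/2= -8.50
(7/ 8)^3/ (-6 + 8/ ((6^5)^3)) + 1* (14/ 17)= 609656360614/ 856408364761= 0.71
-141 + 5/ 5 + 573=433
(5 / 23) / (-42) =-0.01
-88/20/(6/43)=-473/15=-31.53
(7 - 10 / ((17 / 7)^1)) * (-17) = -49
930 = 930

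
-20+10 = -10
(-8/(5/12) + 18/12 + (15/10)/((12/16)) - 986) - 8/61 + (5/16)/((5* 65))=-63556107/63440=-1001.83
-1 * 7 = -7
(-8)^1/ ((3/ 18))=-48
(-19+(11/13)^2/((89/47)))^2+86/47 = 3706677762374/10632889007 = 348.60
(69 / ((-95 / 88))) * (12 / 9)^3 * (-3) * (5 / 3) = 129536 / 171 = 757.52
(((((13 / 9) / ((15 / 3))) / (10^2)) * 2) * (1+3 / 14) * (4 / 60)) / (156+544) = 221 / 330750000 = 0.00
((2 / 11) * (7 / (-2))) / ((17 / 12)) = -84 / 187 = -0.45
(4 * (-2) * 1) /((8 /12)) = -12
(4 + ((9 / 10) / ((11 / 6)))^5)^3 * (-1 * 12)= -100012687985636881541623933716 / 127479497357655364990234375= -784.54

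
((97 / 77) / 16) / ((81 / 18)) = 97 / 5544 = 0.02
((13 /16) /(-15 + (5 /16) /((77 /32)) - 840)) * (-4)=1001 /263300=0.00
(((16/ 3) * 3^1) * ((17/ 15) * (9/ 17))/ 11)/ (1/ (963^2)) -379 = 44492867/ 55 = 808961.22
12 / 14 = 6 / 7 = 0.86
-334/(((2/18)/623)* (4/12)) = -5618214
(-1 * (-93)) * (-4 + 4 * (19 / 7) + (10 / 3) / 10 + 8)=9889 / 7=1412.71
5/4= 1.25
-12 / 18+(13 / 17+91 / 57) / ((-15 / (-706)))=1605638 / 14535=110.47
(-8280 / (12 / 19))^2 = 171872100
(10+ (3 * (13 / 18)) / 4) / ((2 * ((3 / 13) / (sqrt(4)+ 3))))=16445 / 144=114.20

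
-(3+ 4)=-7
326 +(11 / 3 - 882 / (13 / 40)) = -92983 / 39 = -2384.18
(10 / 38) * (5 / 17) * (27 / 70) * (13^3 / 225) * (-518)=-243867 / 1615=-151.00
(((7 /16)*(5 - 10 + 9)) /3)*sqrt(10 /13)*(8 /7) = 2*sqrt(130) /39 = 0.58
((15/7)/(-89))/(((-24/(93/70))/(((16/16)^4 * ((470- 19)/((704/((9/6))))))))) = 11439/8931328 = 0.00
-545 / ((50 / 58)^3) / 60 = -2658401 / 187500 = -14.18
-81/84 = -27/28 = -0.96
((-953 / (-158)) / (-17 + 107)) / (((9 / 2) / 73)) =69569 / 63990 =1.09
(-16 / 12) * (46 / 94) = -92 / 141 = -0.65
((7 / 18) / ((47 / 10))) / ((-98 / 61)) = -0.05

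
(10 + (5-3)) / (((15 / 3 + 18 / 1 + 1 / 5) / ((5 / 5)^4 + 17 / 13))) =450 / 377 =1.19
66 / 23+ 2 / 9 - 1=433 / 207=2.09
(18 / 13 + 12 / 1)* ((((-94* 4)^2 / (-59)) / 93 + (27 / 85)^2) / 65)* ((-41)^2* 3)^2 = -1500774392049980634 / 11166273625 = -134402437.42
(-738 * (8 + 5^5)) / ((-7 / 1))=2312154 / 7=330307.71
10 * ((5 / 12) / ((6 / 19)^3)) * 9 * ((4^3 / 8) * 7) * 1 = 1200325 / 18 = 66684.72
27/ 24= 9/ 8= 1.12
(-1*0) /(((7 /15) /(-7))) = 0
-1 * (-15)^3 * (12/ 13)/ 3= 13500/ 13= 1038.46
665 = 665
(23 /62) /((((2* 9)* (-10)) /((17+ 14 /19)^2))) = -0.65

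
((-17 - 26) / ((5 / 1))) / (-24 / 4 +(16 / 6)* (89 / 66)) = 4257 / 1190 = 3.58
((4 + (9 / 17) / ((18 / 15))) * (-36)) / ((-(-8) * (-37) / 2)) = 1.08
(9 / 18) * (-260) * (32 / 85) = -832 / 17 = -48.94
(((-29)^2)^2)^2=500246412961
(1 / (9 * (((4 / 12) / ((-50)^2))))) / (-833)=-2500 / 2499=-1.00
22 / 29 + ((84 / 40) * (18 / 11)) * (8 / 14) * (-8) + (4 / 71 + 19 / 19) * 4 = -1214566 / 113245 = -10.73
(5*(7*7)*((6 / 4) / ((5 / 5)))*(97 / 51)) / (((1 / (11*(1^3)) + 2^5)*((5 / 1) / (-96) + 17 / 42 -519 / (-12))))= 29278480 / 58611767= 0.50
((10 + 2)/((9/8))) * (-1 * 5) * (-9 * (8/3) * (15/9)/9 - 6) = 15040/27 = 557.04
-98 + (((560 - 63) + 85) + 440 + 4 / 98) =45278 / 49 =924.04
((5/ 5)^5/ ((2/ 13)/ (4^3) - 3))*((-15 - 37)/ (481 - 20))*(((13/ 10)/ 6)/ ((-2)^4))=4394/ 8623005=0.00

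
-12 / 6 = -2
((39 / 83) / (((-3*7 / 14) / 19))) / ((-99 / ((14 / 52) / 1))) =133 / 8217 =0.02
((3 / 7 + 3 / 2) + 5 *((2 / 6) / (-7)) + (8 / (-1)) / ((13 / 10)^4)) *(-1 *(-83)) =-110570027 / 1199562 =-92.18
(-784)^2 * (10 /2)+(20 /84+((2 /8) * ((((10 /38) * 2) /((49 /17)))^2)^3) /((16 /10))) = 6003734853074157447713705 /1953526651635207243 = 3073280.24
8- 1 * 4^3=-56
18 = 18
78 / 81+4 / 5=238 / 135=1.76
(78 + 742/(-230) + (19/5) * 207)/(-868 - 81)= -99058/109135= -0.91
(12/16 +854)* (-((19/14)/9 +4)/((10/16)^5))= -7324209152/196875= -37202.33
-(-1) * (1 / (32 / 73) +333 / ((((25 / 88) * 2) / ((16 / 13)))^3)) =3720529956709 / 1098500000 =3386.92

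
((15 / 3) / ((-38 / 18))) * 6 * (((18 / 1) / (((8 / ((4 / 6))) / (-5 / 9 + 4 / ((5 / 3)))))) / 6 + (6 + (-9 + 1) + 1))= 7.66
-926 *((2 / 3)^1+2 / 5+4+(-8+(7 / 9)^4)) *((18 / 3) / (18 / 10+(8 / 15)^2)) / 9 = 779904980 / 1025703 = 760.36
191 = 191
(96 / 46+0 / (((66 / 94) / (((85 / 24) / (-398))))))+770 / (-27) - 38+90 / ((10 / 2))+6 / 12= -57047 / 1242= -45.93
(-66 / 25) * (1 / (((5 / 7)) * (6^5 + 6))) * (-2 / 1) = 154 / 162125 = 0.00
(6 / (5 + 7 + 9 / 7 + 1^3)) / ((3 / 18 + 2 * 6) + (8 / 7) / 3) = 441 / 13175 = 0.03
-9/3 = -3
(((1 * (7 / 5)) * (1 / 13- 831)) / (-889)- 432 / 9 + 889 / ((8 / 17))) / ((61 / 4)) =121674311 / 1007110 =120.82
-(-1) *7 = 7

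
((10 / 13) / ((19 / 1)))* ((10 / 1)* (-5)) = -500 / 247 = -2.02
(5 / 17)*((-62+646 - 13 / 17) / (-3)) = -16525 / 289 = -57.18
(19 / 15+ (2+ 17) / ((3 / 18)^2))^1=685.27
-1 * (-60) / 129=20 / 43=0.47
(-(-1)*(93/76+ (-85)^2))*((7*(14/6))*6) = 26910457/38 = 708169.92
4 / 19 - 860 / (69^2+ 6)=2728 / 90573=0.03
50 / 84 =25 / 42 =0.60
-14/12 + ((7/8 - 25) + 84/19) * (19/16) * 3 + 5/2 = -26443/384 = -68.86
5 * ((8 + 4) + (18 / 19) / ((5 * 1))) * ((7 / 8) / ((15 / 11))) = 39.11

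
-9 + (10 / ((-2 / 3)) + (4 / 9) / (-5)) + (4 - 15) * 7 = -4549 / 45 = -101.09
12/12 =1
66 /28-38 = -499 /14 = -35.64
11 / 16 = 0.69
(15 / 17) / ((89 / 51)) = 45 / 89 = 0.51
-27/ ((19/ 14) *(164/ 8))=-756/ 779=-0.97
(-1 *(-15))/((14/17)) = 255/14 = 18.21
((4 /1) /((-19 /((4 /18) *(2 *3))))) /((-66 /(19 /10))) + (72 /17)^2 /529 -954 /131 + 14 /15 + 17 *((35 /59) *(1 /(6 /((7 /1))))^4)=1042386811919471 /84225677508720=12.38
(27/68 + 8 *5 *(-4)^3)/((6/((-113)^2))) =-2222482757/408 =-5447261.66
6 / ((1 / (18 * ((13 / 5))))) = 1404 / 5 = 280.80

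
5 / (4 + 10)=5 / 14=0.36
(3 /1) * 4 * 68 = 816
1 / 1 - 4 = -3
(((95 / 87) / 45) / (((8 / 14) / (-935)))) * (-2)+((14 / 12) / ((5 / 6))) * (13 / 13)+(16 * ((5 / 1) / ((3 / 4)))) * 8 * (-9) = -59501663 / 7830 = -7599.19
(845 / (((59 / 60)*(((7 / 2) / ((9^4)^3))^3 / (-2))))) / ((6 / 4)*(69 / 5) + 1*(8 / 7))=-182750377108546582828847279560155663792000 / 4420339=-41343068282443175247158030000000000.00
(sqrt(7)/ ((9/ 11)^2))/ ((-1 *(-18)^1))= 121 *sqrt(7)/ 1458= 0.22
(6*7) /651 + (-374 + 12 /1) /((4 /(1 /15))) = -5551 /930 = -5.97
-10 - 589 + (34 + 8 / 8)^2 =626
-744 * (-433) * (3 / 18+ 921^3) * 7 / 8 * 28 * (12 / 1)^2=887908674818767392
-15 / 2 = -7.50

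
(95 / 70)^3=6859 / 2744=2.50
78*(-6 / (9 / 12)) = -624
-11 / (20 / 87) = -47.85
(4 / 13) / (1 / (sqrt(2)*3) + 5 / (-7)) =-2520 / 5213-588*sqrt(2) / 5213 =-0.64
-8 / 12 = -0.67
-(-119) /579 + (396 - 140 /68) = 3879586 /9843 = 394.15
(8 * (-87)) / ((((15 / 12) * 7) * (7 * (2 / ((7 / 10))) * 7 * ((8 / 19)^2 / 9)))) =-282663 / 9800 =-28.84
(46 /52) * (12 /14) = 69 /91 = 0.76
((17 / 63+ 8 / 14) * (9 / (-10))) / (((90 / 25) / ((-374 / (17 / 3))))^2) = -32065 / 126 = -254.48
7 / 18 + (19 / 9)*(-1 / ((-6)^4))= 4517 / 11664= 0.39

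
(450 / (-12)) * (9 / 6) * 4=-225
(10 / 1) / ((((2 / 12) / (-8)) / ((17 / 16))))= -510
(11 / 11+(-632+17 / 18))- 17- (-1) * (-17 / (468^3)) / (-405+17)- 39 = -27285289769071 / 39771254016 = -686.06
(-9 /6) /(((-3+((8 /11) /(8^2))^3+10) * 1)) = -1022208 /4770305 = -0.21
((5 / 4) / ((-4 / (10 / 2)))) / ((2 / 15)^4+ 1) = -1265625 / 810256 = -1.56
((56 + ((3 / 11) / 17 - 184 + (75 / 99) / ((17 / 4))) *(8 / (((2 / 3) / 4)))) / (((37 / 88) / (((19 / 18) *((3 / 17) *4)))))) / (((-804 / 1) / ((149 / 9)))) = 2062689248 / 6447879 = 319.90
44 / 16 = 11 / 4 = 2.75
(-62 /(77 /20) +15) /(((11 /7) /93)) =-65.33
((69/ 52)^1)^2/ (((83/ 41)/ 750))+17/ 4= 73677293/ 112216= 656.57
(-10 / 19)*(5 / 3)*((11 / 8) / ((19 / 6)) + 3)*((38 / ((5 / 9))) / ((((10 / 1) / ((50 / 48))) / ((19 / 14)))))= -6525 / 224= -29.13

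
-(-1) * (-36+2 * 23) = 10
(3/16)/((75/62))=31/200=0.16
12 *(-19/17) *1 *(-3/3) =228/17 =13.41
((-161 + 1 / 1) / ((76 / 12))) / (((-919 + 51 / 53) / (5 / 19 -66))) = -1985910 / 1097801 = -1.81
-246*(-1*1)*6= 1476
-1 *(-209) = 209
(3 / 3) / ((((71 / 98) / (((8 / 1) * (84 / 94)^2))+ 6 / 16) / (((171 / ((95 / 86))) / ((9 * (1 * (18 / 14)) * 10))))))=46252864 / 16886375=2.74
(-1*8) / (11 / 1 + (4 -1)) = -0.57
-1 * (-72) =72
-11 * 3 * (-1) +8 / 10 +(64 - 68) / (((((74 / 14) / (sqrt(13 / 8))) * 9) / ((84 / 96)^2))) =169 / 5 - 343 * sqrt(26) / 21312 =33.72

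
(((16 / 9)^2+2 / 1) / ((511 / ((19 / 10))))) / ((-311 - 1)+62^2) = 3971 / 730965060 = 0.00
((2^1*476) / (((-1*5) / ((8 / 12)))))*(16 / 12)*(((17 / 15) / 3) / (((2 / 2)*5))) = -12.79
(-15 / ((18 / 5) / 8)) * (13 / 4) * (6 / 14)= -325 / 7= -46.43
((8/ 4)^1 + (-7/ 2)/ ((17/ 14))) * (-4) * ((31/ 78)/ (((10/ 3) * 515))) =0.00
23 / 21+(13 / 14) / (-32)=1433 / 1344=1.07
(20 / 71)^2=400 / 5041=0.08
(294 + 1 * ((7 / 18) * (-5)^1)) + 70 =6517 / 18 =362.06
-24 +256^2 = 65512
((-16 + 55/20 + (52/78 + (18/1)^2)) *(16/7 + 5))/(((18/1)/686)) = 3112921/36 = 86470.03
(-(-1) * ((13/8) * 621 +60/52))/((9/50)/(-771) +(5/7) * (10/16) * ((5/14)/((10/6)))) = 22052231950/2083029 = 10586.62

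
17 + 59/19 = 382/19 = 20.11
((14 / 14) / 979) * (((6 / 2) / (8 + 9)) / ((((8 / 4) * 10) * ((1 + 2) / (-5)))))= -1 / 66572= -0.00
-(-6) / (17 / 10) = 60 / 17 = 3.53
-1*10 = -10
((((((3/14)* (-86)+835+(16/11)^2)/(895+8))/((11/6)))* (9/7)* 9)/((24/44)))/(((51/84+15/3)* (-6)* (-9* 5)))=1386856/200133395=0.01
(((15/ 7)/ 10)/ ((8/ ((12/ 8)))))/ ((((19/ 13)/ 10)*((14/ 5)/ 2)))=2925/ 14896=0.20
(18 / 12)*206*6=1854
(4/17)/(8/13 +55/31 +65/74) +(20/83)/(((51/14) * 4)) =36524702/412535481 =0.09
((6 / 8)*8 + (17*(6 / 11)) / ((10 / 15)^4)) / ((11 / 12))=57.76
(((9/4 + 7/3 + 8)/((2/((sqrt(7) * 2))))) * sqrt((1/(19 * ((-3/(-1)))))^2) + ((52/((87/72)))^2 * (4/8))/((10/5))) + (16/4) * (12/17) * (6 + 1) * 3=151 * sqrt(7)/684 + 7467120/14297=522.87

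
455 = 455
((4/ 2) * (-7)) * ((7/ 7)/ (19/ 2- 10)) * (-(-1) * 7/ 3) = 196/ 3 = 65.33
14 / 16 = 0.88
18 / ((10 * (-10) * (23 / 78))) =-351 / 575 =-0.61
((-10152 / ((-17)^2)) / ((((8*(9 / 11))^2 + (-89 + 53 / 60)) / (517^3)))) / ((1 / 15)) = 1608313649.91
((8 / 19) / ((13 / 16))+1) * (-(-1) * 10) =15.18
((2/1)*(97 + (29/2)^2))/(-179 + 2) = -1229/354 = -3.47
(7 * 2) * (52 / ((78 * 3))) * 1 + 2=46 / 9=5.11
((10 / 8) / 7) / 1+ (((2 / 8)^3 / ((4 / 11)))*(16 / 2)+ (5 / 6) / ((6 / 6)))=911 / 672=1.36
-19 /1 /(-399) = 0.05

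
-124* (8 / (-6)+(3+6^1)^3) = -270692 / 3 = -90230.67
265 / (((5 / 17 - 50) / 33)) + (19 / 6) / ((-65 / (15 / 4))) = -238111 / 1352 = -176.12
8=8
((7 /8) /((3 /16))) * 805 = 3756.67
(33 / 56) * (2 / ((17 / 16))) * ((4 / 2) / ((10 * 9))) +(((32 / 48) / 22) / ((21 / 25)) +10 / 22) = 4336 / 8415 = 0.52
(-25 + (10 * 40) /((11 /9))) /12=3325 /132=25.19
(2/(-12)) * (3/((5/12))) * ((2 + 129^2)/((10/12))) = -599148/25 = -23965.92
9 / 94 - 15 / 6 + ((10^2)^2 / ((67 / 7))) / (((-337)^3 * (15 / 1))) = -869289696889 / 361562697591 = -2.40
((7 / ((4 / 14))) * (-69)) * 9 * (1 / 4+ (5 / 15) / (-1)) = 10143 / 8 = 1267.88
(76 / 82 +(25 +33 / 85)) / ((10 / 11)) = 504394 / 17425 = 28.95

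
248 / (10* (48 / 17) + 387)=4216 / 7059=0.60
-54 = -54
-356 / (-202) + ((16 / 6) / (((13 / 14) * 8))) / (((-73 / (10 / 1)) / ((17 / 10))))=482728 / 287547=1.68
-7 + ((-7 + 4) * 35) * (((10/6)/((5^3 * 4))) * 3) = -161/20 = -8.05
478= 478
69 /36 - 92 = -1081 /12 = -90.08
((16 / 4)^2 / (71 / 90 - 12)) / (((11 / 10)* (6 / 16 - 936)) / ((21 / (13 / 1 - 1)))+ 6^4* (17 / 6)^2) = -0.00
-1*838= -838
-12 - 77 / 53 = -13.45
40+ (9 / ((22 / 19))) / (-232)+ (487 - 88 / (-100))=67353213 / 127600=527.85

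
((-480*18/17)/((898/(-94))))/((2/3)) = 609120/7633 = 79.80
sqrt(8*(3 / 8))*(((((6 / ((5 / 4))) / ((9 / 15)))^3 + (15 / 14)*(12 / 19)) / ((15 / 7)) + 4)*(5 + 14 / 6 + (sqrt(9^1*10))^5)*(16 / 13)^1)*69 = 561263296*sqrt(3) / 3705 + 123988164480*sqrt(30) / 247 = 2749700221.04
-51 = -51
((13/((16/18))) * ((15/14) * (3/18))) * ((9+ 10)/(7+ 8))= 741/224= 3.31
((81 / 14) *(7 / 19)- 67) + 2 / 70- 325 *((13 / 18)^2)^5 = -183747857662052069 / 2374360705704960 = -77.39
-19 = -19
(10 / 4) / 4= 5 / 8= 0.62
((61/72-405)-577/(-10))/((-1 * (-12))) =-124723/4320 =-28.87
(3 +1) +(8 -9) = 3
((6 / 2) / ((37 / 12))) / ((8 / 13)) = 1.58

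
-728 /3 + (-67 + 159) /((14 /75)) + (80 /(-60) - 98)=1056 /7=150.86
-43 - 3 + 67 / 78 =-3521 / 78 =-45.14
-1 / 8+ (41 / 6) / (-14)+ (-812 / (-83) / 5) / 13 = -0.46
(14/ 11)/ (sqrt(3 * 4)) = 7 * sqrt(3)/ 33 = 0.37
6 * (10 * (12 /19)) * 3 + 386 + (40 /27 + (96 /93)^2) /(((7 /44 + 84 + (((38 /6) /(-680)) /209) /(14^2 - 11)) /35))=28749507422610694 /57413644170219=500.74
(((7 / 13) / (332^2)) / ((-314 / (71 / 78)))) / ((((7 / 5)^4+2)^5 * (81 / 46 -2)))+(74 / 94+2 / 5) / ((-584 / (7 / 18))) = -1698264655598864537234344084889 / 2148109160377637877325938988544160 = -0.00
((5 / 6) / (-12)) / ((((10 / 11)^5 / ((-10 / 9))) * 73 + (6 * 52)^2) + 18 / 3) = -161051 / 225673125840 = -0.00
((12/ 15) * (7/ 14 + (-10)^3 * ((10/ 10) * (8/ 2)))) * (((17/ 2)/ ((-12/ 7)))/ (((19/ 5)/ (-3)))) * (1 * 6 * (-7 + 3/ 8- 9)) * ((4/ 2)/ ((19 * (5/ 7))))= 26301975/ 152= 173039.31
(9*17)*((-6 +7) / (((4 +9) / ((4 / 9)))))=68 / 13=5.23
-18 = -18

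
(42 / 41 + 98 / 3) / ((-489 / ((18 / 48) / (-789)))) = 518 / 15818661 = 0.00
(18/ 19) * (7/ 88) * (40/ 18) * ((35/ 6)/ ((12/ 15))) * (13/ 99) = 0.16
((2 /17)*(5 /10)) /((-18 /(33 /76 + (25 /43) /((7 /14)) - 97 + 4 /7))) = 2169367 /7000056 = 0.31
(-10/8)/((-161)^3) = 5/16693124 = 0.00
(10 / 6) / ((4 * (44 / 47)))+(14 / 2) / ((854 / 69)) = 32551 / 32208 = 1.01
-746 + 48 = -698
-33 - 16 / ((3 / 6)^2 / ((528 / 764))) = -14751 / 191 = -77.23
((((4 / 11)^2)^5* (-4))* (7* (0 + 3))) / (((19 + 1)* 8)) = -2752512 / 129687123005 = -0.00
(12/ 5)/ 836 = 3/ 1045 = 0.00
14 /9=1.56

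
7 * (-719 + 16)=-4921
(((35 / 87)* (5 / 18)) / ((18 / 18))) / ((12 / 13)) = 2275 / 18792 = 0.12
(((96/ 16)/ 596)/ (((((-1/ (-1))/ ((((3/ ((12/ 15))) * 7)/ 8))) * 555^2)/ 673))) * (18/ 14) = 6057/ 65273920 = 0.00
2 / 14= 1 / 7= 0.14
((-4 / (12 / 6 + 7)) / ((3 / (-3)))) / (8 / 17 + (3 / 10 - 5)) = -680 / 6471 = -0.11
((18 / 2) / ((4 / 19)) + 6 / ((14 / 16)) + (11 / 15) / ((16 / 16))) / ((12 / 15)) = 21143 / 336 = 62.93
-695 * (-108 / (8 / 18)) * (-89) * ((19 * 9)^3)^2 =-375800840583334688565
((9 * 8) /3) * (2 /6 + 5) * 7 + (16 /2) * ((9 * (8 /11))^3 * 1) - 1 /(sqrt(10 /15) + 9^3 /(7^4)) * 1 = 41522148481937 /13223856349 - 5764801 * sqrt(6) /9935279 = 3138.52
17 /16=1.06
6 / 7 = 0.86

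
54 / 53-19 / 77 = 3151 / 4081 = 0.77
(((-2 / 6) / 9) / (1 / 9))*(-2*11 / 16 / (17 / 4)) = 11 / 102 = 0.11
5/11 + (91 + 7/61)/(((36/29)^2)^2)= 21877014329/563511168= 38.82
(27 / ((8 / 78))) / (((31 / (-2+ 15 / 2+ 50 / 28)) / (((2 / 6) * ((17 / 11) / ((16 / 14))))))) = 304317 / 10912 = 27.89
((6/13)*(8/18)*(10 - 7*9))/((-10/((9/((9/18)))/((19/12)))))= 15264/1235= 12.36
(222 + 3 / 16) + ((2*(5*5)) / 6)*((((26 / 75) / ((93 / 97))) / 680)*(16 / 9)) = 2276364979 / 10244880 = 222.20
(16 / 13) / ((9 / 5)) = 80 / 117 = 0.68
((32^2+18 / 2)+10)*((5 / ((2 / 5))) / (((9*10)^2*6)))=1043 / 3888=0.27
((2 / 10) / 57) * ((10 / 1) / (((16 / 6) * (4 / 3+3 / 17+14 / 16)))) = 102 / 18487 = 0.01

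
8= 8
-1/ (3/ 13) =-4.33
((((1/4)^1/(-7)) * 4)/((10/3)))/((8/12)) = -9/140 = -0.06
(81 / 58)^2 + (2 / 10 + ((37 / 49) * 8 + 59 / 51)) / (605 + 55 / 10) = 100719103547 / 51322512780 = 1.96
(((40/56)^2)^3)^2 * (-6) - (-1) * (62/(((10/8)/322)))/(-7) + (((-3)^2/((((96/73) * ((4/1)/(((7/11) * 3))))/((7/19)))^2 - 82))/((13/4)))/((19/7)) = -722691558069679720511048/316727577772146168355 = -2281.74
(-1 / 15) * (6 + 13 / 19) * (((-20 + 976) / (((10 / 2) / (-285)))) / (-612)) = -39.68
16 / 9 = 1.78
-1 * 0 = 0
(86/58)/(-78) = -0.02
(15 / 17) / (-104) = -15 / 1768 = -0.01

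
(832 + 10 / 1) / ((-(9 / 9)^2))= -842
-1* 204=-204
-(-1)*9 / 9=1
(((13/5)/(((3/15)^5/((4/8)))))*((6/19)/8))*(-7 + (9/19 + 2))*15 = -15721875/1444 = -10887.73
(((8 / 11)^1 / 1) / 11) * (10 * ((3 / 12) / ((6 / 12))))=40 / 121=0.33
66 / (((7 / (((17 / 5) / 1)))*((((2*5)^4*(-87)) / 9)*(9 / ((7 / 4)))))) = -187 / 2900000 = -0.00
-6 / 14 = -3 / 7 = -0.43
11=11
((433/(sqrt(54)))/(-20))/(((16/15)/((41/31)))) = -17753* sqrt(6)/11904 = -3.65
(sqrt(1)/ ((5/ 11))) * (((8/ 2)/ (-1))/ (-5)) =44/ 25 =1.76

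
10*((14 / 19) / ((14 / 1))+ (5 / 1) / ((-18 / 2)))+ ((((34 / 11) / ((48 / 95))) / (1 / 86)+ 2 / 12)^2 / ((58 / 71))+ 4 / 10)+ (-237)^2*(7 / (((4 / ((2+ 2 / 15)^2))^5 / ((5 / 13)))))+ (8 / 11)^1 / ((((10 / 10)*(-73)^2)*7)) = 8317583629840282319245545667 / 13257881618794312500000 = 627368.98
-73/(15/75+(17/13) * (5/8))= -37960/529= -71.76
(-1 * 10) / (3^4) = -10 / 81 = -0.12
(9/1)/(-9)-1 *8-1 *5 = -14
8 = 8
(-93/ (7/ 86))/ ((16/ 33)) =-131967/ 56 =-2356.55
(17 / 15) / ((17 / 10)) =2 / 3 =0.67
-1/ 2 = -0.50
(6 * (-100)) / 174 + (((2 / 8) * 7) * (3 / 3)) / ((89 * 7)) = -35571 / 10324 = -3.45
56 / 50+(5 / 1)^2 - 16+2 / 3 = 10.79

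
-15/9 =-1.67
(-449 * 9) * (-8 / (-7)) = -32328 / 7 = -4618.29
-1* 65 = -65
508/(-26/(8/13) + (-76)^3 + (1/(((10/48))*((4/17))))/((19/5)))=-38608/33364979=-0.00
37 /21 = 1.76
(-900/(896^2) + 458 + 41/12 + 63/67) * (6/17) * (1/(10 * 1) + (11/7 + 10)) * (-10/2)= -9522.98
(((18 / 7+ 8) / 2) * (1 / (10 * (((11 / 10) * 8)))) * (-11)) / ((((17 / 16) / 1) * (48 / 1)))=-37 / 2856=-0.01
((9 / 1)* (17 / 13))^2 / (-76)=-23409 / 12844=-1.82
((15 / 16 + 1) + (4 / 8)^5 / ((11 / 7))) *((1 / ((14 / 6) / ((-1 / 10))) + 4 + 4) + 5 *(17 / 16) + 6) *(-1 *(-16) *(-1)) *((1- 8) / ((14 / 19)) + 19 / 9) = 1426919 / 320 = 4459.12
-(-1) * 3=3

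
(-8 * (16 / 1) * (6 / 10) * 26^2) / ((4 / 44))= -571084.80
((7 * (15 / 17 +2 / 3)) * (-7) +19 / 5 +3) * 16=-281936 / 255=-1105.63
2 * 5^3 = 250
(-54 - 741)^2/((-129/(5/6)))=-351125/86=-4082.85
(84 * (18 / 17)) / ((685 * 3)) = 504 / 11645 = 0.04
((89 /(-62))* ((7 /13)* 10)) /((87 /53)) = -165095 /35061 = -4.71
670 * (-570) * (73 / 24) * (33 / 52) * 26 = -76666425 / 4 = -19166606.25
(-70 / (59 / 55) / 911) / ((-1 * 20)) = 385 / 107498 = 0.00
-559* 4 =-2236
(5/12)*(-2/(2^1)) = -5/12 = -0.42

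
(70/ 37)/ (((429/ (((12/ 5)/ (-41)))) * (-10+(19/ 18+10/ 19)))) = 19152/ 624544349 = 0.00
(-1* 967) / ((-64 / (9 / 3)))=2901 / 64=45.33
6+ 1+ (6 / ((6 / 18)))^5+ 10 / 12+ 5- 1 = 11337479 / 6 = 1889579.83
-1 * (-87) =87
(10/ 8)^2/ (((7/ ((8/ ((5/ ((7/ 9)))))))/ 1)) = 0.28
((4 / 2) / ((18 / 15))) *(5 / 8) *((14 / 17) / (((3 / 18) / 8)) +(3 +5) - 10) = 7975 / 204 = 39.09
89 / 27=3.30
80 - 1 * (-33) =113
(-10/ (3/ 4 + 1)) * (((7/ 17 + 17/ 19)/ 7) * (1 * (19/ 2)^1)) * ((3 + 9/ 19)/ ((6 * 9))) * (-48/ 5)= 297088/ 47481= 6.26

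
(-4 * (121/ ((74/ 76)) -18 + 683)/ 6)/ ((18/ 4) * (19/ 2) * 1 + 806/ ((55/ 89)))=-0.39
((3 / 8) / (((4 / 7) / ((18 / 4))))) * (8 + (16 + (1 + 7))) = 189 / 2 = 94.50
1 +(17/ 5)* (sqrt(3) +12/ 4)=17* sqrt(3)/ 5 +56/ 5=17.09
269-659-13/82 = -31993/82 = -390.16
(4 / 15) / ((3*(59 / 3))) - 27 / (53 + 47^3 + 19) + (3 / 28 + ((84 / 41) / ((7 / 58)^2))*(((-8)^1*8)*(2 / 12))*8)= -36197766806977 / 3015864060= -12002.45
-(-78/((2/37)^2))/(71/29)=10903.80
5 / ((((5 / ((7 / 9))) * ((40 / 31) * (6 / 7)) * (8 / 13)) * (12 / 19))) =375193 / 207360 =1.81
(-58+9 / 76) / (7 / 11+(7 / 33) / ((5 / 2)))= -725835 / 9044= -80.26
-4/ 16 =-1/ 4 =-0.25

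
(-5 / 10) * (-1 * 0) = 0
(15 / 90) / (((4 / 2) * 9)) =1 / 108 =0.01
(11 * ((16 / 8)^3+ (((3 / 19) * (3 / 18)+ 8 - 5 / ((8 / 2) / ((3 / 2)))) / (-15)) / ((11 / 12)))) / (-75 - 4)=-1.05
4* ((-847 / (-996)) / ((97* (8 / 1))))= 847 / 193224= 0.00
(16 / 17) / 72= 2 / 153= 0.01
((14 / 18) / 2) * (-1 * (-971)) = 6797 / 18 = 377.61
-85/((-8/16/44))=7480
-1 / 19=-0.05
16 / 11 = 1.45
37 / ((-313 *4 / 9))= -333 / 1252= -0.27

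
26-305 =-279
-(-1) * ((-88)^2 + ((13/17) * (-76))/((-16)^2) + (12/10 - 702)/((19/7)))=773709911/103360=7485.58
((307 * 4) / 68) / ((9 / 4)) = 1228 / 153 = 8.03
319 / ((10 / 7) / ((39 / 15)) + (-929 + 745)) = -29029 / 16694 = -1.74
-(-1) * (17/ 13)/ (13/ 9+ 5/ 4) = 612/ 1261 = 0.49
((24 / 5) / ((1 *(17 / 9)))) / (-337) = -216 / 28645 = -0.01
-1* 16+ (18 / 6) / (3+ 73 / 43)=-3103 / 202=-15.36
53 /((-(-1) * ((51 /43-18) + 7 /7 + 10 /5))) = -2279 /594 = -3.84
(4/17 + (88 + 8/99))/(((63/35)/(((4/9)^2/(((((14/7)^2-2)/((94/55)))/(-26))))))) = -2906131072/13495977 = -215.33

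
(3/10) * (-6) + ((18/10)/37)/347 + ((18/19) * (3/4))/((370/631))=-0.59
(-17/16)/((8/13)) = -221/128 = -1.73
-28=-28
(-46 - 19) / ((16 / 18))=-585 / 8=-73.12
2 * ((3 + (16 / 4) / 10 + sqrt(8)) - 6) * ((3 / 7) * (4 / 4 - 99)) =1092 / 5 - 168 * sqrt(2) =-19.19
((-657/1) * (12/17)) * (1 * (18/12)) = -695.65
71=71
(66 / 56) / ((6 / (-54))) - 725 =-20597 / 28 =-735.61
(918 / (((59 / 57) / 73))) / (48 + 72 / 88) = 14005926 / 10561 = 1326.19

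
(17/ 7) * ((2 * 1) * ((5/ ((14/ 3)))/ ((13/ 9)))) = 3.60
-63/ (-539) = 9/ 77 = 0.12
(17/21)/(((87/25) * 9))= 425/16443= 0.03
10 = 10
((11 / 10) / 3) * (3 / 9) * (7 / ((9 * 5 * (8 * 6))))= 77 / 194400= 0.00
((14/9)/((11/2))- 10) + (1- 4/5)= -4711/495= -9.52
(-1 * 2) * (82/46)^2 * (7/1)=-23534/529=-44.49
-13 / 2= -6.50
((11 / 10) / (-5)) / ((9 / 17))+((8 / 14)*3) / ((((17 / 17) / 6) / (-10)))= -325309 / 3150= -103.27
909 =909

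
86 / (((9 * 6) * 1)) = 43 / 27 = 1.59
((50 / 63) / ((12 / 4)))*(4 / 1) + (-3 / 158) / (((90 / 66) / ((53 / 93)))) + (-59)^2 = 16117052681 / 4628610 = 3482.05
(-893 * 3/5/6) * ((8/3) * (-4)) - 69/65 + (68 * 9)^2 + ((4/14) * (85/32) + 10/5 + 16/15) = 546726977/1456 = 375499.30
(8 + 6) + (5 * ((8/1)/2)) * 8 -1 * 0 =174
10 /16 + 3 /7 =59 /56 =1.05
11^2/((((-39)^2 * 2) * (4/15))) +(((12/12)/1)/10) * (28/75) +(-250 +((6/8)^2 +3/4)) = -251980019/1014000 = -248.50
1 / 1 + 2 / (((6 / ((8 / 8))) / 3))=2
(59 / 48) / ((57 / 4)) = 59 / 684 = 0.09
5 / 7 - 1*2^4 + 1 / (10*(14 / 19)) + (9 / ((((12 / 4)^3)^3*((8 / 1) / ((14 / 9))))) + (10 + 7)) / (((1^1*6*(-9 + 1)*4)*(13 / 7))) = -14932862489 / 982575360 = -15.20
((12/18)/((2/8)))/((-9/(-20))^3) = 64000/2187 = 29.26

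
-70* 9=-630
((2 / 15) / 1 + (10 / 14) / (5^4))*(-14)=-706 / 375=-1.88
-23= -23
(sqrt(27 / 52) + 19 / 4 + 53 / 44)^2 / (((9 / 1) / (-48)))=-905440 / 4719 - 1048 * sqrt(39) / 143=-237.64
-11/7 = -1.57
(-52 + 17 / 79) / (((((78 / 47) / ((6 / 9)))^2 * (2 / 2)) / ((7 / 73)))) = -63259133 / 78944463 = -0.80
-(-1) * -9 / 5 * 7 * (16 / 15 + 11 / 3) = -1491 / 25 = -59.64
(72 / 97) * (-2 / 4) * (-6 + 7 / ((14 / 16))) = -72 / 97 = -0.74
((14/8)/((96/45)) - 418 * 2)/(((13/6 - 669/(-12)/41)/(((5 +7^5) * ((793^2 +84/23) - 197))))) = -19977220520679339/7981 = -2503097421460.89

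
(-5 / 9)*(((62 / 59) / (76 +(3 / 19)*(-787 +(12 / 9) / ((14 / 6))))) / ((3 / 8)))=329840 / 10206351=0.03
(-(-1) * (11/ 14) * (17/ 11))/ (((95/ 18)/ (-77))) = -1683/ 95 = -17.72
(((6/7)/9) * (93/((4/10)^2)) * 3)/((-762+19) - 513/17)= -1275/5936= -0.21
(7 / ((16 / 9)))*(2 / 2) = 63 / 16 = 3.94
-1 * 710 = -710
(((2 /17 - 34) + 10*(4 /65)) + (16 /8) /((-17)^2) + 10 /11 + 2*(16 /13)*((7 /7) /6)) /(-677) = 3960040 /83935137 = 0.05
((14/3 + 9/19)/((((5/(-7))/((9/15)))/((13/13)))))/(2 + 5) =-293/475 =-0.62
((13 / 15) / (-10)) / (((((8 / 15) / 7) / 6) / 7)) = -47.78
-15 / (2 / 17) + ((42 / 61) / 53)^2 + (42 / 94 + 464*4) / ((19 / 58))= 103411114526441 / 18667788154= 5539.55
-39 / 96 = -13 / 32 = -0.41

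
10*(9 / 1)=90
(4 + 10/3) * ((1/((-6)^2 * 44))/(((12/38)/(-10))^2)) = 9025/1944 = 4.64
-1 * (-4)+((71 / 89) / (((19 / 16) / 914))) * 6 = 3688.11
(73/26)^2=5329/676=7.88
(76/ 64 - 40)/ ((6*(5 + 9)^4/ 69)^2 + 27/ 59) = -19382031/ 5572579703984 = -0.00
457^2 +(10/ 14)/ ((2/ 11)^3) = 11702199/ 56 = 208967.84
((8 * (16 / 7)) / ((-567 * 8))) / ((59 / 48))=-256 / 78057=-0.00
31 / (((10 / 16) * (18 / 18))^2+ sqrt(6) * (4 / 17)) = -14334400 / 212591+ 8634368 * sqrt(6) / 212591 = 32.06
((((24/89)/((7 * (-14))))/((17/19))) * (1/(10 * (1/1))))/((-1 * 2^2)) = 57/741370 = 0.00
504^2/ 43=254016/ 43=5907.35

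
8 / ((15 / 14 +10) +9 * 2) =112 / 407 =0.28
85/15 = 17/3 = 5.67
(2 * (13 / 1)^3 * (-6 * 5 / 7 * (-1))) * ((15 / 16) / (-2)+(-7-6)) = -14203605 / 56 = -253635.80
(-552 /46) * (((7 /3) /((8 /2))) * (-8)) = 56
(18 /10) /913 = 9 /4565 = 0.00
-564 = -564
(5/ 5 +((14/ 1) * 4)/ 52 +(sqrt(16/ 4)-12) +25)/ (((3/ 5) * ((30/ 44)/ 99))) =53724/ 13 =4132.62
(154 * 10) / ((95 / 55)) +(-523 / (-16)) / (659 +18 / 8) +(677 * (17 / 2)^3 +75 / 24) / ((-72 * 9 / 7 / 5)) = -2809058718499 / 130260960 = -21564.86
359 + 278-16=621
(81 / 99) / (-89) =-9 / 979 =-0.01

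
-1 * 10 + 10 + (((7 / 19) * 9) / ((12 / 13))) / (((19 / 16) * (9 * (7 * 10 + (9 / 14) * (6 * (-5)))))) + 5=1924873 / 384465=5.01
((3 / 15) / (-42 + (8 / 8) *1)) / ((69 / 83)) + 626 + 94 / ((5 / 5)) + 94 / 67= 683678869 / 947715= 721.40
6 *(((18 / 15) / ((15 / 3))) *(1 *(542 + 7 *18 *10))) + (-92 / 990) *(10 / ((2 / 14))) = 6406228 / 2475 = 2588.37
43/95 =0.45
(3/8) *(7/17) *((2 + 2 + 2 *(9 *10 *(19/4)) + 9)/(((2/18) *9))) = 4557/34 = 134.03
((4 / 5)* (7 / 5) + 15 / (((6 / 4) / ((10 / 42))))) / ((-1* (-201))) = 1838 / 105525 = 0.02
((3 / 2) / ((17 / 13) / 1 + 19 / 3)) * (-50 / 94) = -2925 / 28012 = -0.10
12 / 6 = 2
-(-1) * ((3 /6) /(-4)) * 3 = -3 /8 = -0.38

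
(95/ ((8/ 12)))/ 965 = 0.15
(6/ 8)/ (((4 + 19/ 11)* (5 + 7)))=11/ 1008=0.01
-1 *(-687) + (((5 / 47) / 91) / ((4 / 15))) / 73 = 857983383 / 1248884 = 687.00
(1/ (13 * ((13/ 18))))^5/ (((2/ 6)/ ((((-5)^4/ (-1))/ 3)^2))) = 246037500000/ 137858491849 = 1.78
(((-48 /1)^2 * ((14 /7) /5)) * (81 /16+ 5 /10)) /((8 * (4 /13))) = 10413 /5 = 2082.60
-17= -17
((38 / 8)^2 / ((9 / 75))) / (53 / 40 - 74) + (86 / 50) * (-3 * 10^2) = -476063 / 918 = -518.59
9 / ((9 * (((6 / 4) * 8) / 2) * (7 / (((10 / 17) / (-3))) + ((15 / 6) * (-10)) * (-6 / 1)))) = 5 / 3429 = 0.00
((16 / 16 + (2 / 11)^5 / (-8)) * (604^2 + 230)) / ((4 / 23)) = 2098962.37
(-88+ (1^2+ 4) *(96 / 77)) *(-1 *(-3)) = -18888 / 77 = -245.30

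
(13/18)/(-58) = -13/1044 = -0.01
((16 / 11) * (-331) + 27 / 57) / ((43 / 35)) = -3518375 / 8987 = -391.50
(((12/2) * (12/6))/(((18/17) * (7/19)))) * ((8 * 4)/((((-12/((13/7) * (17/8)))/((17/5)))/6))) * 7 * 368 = -1786288192/105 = -17012268.50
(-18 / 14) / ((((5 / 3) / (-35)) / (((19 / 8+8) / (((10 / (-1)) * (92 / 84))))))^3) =-63051368179149 / 6229504000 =-10121.41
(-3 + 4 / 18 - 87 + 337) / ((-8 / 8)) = -2225 / 9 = -247.22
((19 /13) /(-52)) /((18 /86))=-817 /6084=-0.13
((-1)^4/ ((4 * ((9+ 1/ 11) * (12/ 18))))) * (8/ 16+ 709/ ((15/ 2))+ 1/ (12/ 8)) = 31581/ 8000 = 3.95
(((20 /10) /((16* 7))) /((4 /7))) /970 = 1 /31040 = 0.00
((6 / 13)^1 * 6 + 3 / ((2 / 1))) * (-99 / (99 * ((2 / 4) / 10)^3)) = -444000 / 13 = -34153.85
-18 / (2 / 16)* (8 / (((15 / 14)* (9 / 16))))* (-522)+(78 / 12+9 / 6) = 4988968 / 5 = 997793.60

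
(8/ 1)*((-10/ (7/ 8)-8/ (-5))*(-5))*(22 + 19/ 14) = 449952/ 49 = 9182.69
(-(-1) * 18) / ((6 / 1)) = 3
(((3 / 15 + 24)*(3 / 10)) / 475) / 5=363 / 118750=0.00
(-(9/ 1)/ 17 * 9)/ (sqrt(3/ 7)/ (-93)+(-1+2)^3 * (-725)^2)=-0.00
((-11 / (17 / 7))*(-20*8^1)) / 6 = 6160 / 51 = 120.78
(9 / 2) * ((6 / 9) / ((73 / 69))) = 207 / 73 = 2.84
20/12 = 5/3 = 1.67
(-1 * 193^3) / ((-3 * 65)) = 7189057 / 195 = 36866.96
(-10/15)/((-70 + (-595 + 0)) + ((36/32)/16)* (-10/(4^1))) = 512/510855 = 0.00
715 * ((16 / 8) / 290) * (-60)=-8580 / 29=-295.86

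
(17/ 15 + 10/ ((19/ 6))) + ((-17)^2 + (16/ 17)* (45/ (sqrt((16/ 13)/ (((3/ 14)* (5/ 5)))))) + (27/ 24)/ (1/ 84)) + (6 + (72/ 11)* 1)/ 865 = 90* sqrt(546)/ 119 + 84131351/ 216942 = 405.48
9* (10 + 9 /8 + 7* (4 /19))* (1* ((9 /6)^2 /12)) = 21.26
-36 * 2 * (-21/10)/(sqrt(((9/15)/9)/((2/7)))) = 313.01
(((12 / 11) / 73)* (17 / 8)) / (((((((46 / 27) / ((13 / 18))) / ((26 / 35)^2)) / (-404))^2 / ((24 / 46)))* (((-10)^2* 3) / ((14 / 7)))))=361605918104496 / 366531445328125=0.99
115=115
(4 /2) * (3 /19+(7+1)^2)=2438 /19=128.32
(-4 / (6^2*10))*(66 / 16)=-11 / 240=-0.05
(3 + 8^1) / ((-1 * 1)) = -11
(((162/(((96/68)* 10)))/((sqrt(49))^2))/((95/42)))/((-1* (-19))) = 1377/252700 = 0.01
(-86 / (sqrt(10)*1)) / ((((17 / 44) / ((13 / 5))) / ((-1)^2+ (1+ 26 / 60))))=-897754*sqrt(10) / 6375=-445.33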